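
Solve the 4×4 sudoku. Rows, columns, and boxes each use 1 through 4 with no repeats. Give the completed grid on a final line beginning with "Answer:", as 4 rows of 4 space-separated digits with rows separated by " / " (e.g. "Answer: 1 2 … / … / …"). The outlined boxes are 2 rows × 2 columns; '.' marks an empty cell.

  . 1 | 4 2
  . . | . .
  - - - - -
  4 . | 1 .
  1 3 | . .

Step 1. [r2c3∈{3}] r2c3 is down to just 3 ⇒ r2c3=3.
Step 2. [r3c2∈{2}] r3c2 is down to just 2. So r3c2=2.
Step 3. [r4c3∈{2}] nothing but 2 survives at r4c3 ⇒ r4c3=2.
Step 4. [r2c2∈{4}] r2c2's peers cover all but 4. So r2c2=4.
Step 5. [r1c1∈{3}] r1c1's peers cover all but 3. So r1c1=3.
Step 6. [r2c4∈{1}] r2c4 has the single candidate 1, so r2c4=1.
Step 7. [r2c1∈{2}] r2c1's peers cover all but 2 ⇒ r2c1=2.
Step 8. [r3c4∈{3}] nothing but 3 survives at r3c4 ⇒ r3c4=3.
Step 9. [r4c4∈{4}] r4c4 has the single candidate 4, so r4c4=4.

Answer: 3 1 4 2 / 2 4 3 1 / 4 2 1 3 / 1 3 2 4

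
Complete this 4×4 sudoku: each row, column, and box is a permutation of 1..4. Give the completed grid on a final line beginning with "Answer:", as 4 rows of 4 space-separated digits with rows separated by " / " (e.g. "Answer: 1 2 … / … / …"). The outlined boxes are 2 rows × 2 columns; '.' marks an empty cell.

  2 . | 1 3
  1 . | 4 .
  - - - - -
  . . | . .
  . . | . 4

Step 1. [r4c1∈{3}] only 3 remains possible at r4c1, so r4c1=3.
Step 2. [r4c3∈{2}] only 2 remains possible at r4c3. So r4c3=2.
Step 3. [r3c2∈{1,2,4}] 2 has one home in row 3: r3c2, so r3c2=2.
Step 4. [r1c2∈{4}] nothing but 4 survives at r1c2, so r1c2=4.
Step 5. [r3c3∈{3}] r3c3 has the single candidate 3. So r3c3=3.
Step 6. [r2c2∈{3}] only 3 remains possible at r2c2, so r2c2=3.
Step 7. [r2c4∈{2}] r2c4 has the single candidate 2 ⇒ r2c4=2.
Step 8. [r3c4∈{1}] r3c4 has the single candidate 1, so r3c4=1.
Step 9. [r4c2∈{1}] r4c2 is down to just 1. So r4c2=1.
Step 10. [r3c1∈{4}] nothing but 4 survives at r3c1 ⇒ r3c1=4.

Answer: 2 4 1 3 / 1 3 4 2 / 4 2 3 1 / 3 1 2 4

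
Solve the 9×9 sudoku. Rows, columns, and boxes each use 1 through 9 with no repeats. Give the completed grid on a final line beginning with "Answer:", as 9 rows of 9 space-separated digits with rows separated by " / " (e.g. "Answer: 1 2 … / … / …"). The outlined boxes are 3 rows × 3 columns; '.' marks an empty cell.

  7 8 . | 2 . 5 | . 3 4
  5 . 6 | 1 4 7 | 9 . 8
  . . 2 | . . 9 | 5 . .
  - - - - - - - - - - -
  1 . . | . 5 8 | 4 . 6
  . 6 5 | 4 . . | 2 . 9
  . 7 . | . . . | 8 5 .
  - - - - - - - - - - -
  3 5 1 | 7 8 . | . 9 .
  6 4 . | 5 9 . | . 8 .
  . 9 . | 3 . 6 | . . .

Step 1. [r6c1∈{2,4,9}] across col 1, 9 lands solely at r6c1 ⇒ r6c1=9.
Step 2. [r1c7∈{1,6}] across row 1, 1 lands solely at r1c7 ⇒ r1c7=1.
Step 3. [r9c7∈{7}] r9c7 is down to just 7. So r9c7=7.
Step 4. [r6c9∈{1,3}] r6c9 is the only open cell in box 6 admitting 3, so r6c9=3.
Step 5. [r7c9∈{2}] r7c9's peers cover all but 2 ⇒ r7c9=2.
Step 6. [r5c8∈{1,7}] box 6 places 1 nowhere but r5c8 ⇒ r5c8=1.
Step 7. [r3c8∈{6,7}] across col 8, 6 lands solely at r3c8. So r3c8=6.
Step 8. [r8c6∈{1,2}] in row 8, 2 fits only at r8c6 ⇒ r8c6=2.
Step 9. [r6c5∈{1,2,6}] row 6 places 2 nowhere but r6c5, so r6c5=2.
Step 10. [r2c2∈{3}] r2c2's peers cover all but 3. So r2c2=3.
Step 11. [r9c9∈{1,5}] row 9 places 5 nowhere but r9c9 ⇒ r9c9=5.
Step 12. [r3c5∈{3}] r3c5's peers cover all but 3 ⇒ r3c5=3.
Step 13. [r9c3∈{8}] only 8 remains possible at r9c3, so r9c3=8.
Step 14. [r8c9∈{1}] r8c9 has the single candidate 1, so r8c9=1.
Step 15. [r5c5∈{7}] only 7 remains possible at r5c5 ⇒ r5c5=7.
Step 16. [r9c8∈{4}] only 4 remains possible at r9c8. So r9c8=4.
Step 17. [r8c3∈{7}] r8c3 is down to just 7, so r8c3=7.
Step 18. [r1c5∈{6}] r1c5's peers cover all but 6. So r1c5=6.
Step 19. [r6c4∈{6}] r6c4's peers cover all but 6, so r6c4=6.
Step 20. [r2c8∈{2}] r2c8 is down to just 2 ⇒ r2c8=2.
Step 21. [r3c1∈{4}] only 4 remains possible at r3c1 ⇒ r3c1=4.
Step 22. [r4c2∈{2}] r4c2 has the single candidate 2, so r4c2=2.
Step 23. [r4c8∈{7}] r4c8 has the single candidate 7 ⇒ r4c8=7.
Step 24. [r6c6∈{1}] r6c6 is down to just 1 ⇒ r6c6=1.
Step 25. [r3c9∈{7}] only 7 remains possible at r3c9, so r3c9=7.
Step 26. [r3c4∈{8}] r3c4 has the single candidate 8 ⇒ r3c4=8.
Step 27. [r7c6∈{4}] nothing but 4 survives at r7c6. So r7c6=4.
Step 28. [r7c7∈{6}] r7c7 has the single candidate 6, so r7c7=6.
Step 29. [r1c3∈{9}] r1c3 is down to just 9, so r1c3=9.
Step 30. [r4c3∈{3}] only 3 remains possible at r4c3 ⇒ r4c3=3.
Step 31. [r4c4∈{9}] only 9 remains possible at r4c4, so r4c4=9.
Step 32. [r5c1∈{8}] r5c1's peers cover all but 8 ⇒ r5c1=8.
Step 33. [r5c6∈{3}] r5c6 has the single candidate 3. So r5c6=3.
Step 34. [r3c2∈{1}] r3c2 has the single candidate 1, so r3c2=1.
Step 35. [r6c3∈{4}] r6c3's peers cover all but 4 ⇒ r6c3=4.
Step 36. [r9c5∈{1}] only 1 remains possible at r9c5. So r9c5=1.
Step 37. [r8c7∈{3}] r8c7 is down to just 3. So r8c7=3.
Step 38. [r9c1∈{2}] r9c1 has the single candidate 2, so r9c1=2.

Answer: 7 8 9 2 6 5 1 3 4 / 5 3 6 1 4 7 9 2 8 / 4 1 2 8 3 9 5 6 7 / 1 2 3 9 5 8 4 7 6 / 8 6 5 4 7 3 2 1 9 / 9 7 4 6 2 1 8 5 3 / 3 5 1 7 8 4 6 9 2 / 6 4 7 5 9 2 3 8 1 / 2 9 8 3 1 6 7 4 5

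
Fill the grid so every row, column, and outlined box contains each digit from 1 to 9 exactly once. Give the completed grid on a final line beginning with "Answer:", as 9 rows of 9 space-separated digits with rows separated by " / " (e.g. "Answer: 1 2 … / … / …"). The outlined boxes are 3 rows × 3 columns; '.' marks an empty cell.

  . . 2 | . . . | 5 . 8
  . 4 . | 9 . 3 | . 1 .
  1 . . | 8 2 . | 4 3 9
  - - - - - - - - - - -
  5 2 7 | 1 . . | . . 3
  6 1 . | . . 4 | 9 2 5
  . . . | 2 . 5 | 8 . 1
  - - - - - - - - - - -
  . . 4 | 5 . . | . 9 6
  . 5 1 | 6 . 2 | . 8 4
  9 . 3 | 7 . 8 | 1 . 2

Step 1. [r5c5∈{3,7,8}] in row 5, 7 fits only at r5c5 ⇒ r5c5=7.
Step 2. [r8c1∈{7}] r8c1 has the single candidate 7. So r8c1=7.
Step 3. [r4c7∈{6}] only 6 remains possible at r4c7 ⇒ r4c7=6.
Step 4. [r1c8∈{6,7}] 6 has one home in col 8: r1c8, so r1c8=6.
Step 5. [r3c6∈{6,7}] across col 6, 6 lands solely at r3c6 ⇒ r3c6=6.
Step 6. [r1c2∈{3,7,9}] in row 1, 9 fits only at r1c2 ⇒ r1c2=9.
Step 7. [r8c5∈{3,9}] across row 8, 9 lands solely at r8c5, so r8c5=9.
Step 8. [r7c5∈{1,3}] in box 8, 3 fits only at r7c5 ⇒ r7c5=3.
Step 9. [r2c3∈{5,6,8}] r2c3 is the only open cell in row 2 admitting 6, so r2c3=6.
Step 10. [r6c1∈{3,4}] across col 1, 4 lands solely at r6c1 ⇒ r6c1=4.
Step 11. [r1c5∈{1,4}] 1 has one home in col 5: r1c5. So r1c5=1.
Step 12. [r2c1∈{8}] r2c1 has the single candidate 8, so r2c1=8.
Step 13. [r2c7∈{2,7}] row 2 places 2 nowhere but r2c7, so r2c7=2.
Step 14. [r2c9∈{7}] only 7 remains possible at r2c9. So r2c9=7.
Step 15. [r6c8∈{7}] r6c8 has the single candidate 7, so r6c8=7.
Step 16. [r1c4∈{4}] only 4 remains possible at r1c4. So r1c4=4.
Step 17. [r8c7∈{3}] nothing but 3 survives at r8c7 ⇒ r8c7=3.
Step 18. [r9c2∈{6}] r9c2's peers cover all but 6 ⇒ r9c2=6.
Step 19. [r7c2∈{8}] nothing but 8 survives at r7c2 ⇒ r7c2=8.
Step 20. [r9c8∈{5}] r9c8 is down to just 5, so r9c8=5.
Step 21. [r1c1∈{3}] r1c1 has the single candidate 3. So r1c1=3.
Step 22. [r1c6∈{7}] only 7 remains possible at r1c6 ⇒ r1c6=7.
Step 23. [r4c8∈{4}] only 4 remains possible at r4c8 ⇒ r4c8=4.
Step 24. [r3c2∈{7}] only 7 remains possible at r3c2. So r3c2=7.
Step 25. [r7c7∈{7}] r7c7 has the single candidate 7 ⇒ r7c7=7.
Step 26. [r4c6∈{9}] only 9 remains possible at r4c6, so r4c6=9.
Step 27. [r4c5∈{8}] r4c5's peers cover all but 8, so r4c5=8.
Step 28. [r5c3∈{8}] r5c3 has the single candidate 8 ⇒ r5c3=8.
Step 29. [r6c5∈{6}] r6c5 has the single candidate 6, so r6c5=6.
Step 30. [r2c5∈{5}] r2c5 is down to just 5 ⇒ r2c5=5.
Step 31. [r7c1∈{2}] r7c1 is down to just 2. So r7c1=2.
Step 32. [r6c2∈{3}] only 3 remains possible at r6c2 ⇒ r6c2=3.
Step 33. [r7c6∈{1}] r7c6 has the single candidate 1 ⇒ r7c6=1.
Step 34. [r9c5∈{4}] r9c5 is down to just 4, so r9c5=4.
Step 35. [r6c3∈{9}] r6c3 is down to just 9, so r6c3=9.
Step 36. [r5c4∈{3}] only 3 remains possible at r5c4. So r5c4=3.
Step 37. [r3c3∈{5}] only 5 remains possible at r3c3, so r3c3=5.

Answer: 3 9 2 4 1 7 5 6 8 / 8 4 6 9 5 3 2 1 7 / 1 7 5 8 2 6 4 3 9 / 5 2 7 1 8 9 6 4 3 / 6 1 8 3 7 4 9 2 5 / 4 3 9 2 6 5 8 7 1 / 2 8 4 5 3 1 7 9 6 / 7 5 1 6 9 2 3 8 4 / 9 6 3 7 4 8 1 5 2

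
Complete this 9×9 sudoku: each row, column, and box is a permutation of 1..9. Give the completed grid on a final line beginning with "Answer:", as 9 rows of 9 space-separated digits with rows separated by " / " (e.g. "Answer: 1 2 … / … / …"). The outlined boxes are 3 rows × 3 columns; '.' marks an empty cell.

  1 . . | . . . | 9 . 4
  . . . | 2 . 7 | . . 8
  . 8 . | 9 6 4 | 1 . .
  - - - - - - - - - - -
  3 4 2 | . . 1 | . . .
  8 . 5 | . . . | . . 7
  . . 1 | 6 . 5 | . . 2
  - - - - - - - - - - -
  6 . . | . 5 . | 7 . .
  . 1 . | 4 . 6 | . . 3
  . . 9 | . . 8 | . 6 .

Step 1. [r5c4∈{3}] r5c4's peers cover all but 3, so r5c4=3.
Step 2. [r3c9∈{5}] r3c9 is down to just 5 ⇒ r3c9=5.
Step 3. [r2c8∈{3}] r2c8 has the single candidate 3, so r2c8=3.
Step 4. [r7c4∈{1}] r7c4 has the single candidate 1 ⇒ r7c4=1.
Step 5. [r9c4∈{7}] r9c4 is down to just 7, so r9c4=7.
Step 6. [r4c4∈{8}] r4c4's peers cover all but 8. So r4c4=8.
Step 7. [r3c3∈{3,7}] row 3 places 3 nowhere but r3c3. So r3c3=3.
Step 8. [r2c7∈{6}] r2c7 is down to just 6 ⇒ r2c7=6.
Step 9. [r5c7∈{4}] nothing but 4 survives at r5c7. So r5c7=4.
Step 10. [r7c9∈{9}] only 9 remains possible at r7c9, so r7c9=9.
Step 11. [r5c6∈{2,9}] r5c6 is the only open cell in col 6 admitting 9. So r5c6=9.
Step 12. [r7c6∈{2,3}] 2 has one home in col 6: r7c6. So r7c6=2.
Step 13. [r9c1∈{2,4,5}] 4 has one home in row 9: r9c1, so r9c1=4.
Step 14. [r4c7∈{5}] nothing but 5 survives at r4c7. So r4c7=5.
Step 15. [r9c2∈{2,3,5}] 5 has one home in row 9: r9c2, so r9c2=5.
Step 16. [r8c1∈{2,7}] r8c1 is the only open cell in box 7 admitting 2 ⇒ r8c1=2.
Step 17. [r8c7∈{8}] only 8 remains possible at r8c7. So r8c7=8.
Step 18. [r3c1∈{7}] nothing but 7 survives at r3c1 ⇒ r3c1=7.
Step 19. [r6c1∈{9}] r6c1 has the single candidate 9. So r6c1=9.
Step 20. [r1c2∈{2,6}] across col 2, 2 lands solely at r1c2. So r1c2=2.
Step 21. [r6c5∈{4,7}] 4 has one home in row 6: r6c5, so r6c5=4.
Step 22. [r9c5∈{3}] r9c5's peers cover all but 3. So r9c5=3.
Step 23. [r1c6∈{3}] r1c6 has the single candidate 3. So r1c6=3.
Step 24. [r5c5∈{2}] r5c5's peers cover all but 2. So r5c5=2.
Step 25. [r4c9∈{6}] r4c9's peers cover all but 6 ⇒ r4c9=6.
Step 26. [r7c3∈{8}] r7c3's peers cover all but 8. So r7c3=8.
Step 27. [r9c9∈{1}] only 1 remains possible at r9c9. So r9c9=1.
Step 28. [r5c8∈{1}] nothing but 1 survives at r5c8, so r5c8=1.
Step 29. [r7c8∈{4}] r7c8 is down to just 4. So r7c8=4.
Step 30. [r2c1∈{5}] r2c1's peers cover all but 5, so r2c1=5.
Step 31. [r2c2∈{9}] r2c2's peers cover all but 9. So r2c2=9.
Step 32. [r6c7∈{3}] only 3 remains possible at r6c7, so r6c7=3.
Step 33. [r3c8∈{2}] r3c8's peers cover all but 2. So r3c8=2.
Step 34. [r2c5∈{1}] r2c5 is down to just 1, so r2c5=1.
Step 35. [r6c2∈{7}] nothing but 7 survives at r6c2, so r6c2=7.
Step 36. [r5c2∈{6}] nothing but 6 survives at r5c2. So r5c2=6.
Step 37. [r7c2∈{3}] nothing but 3 survives at r7c2 ⇒ r7c2=3.
Step 38. [r1c5∈{8}] r1c5 has the single candidate 8. So r1c5=8.
Step 39. [r8c8∈{5}] nothing but 5 survives at r8c8 ⇒ r8c8=5.
Step 40. [r6c8∈{8}] only 8 remains possible at r6c8. So r6c8=8.
Step 41. [r8c5∈{9}] nothing but 9 survives at r8c5. So r8c5=9.
Step 42. [r1c4∈{5}] only 5 remains possible at r1c4, so r1c4=5.
Step 43. [r9c7∈{2}] r9c7 is down to just 2 ⇒ r9c7=2.
Step 44. [r4c5∈{7}] r4c5 is down to just 7, so r4c5=7.
Step 45. [r8c3∈{7}] r8c3 has the single candidate 7 ⇒ r8c3=7.
Step 46. [r1c3∈{6}] r1c3 is down to just 6, so r1c3=6.
Step 47. [r4c8∈{9}] only 9 remains possible at r4c8 ⇒ r4c8=9.
Step 48. [r1c8∈{7}] only 7 remains possible at r1c8 ⇒ r1c8=7.
Step 49. [r2c3∈{4}] r2c3 has the single candidate 4 ⇒ r2c3=4.

Answer: 1 2 6 5 8 3 9 7 4 / 5 9 4 2 1 7 6 3 8 / 7 8 3 9 6 4 1 2 5 / 3 4 2 8 7 1 5 9 6 / 8 6 5 3 2 9 4 1 7 / 9 7 1 6 4 5 3 8 2 / 6 3 8 1 5 2 7 4 9 / 2 1 7 4 9 6 8 5 3 / 4 5 9 7 3 8 2 6 1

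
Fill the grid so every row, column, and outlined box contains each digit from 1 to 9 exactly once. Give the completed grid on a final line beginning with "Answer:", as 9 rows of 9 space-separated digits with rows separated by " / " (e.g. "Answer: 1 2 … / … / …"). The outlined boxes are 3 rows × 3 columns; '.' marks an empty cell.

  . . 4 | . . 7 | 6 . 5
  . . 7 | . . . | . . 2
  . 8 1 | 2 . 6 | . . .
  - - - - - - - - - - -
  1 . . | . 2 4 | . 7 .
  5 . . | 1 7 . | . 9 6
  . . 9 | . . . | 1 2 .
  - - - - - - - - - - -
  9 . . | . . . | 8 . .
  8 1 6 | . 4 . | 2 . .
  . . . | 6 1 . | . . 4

Step 1. [r3c1∈{3}] r3c1 has the single candidate 3 ⇒ r3c1=3.
Step 2. [r9c6∈{2,3,5,8,9}] row 9 places 8 nowhere but r9c6 ⇒ r9c6=8.
Step 3. [r5c6∈{3}] nothing but 3 survives at r5c6. So r5c6=3.
Step 4. [r2c2∈{5,6,9}] in box 1, 5 fits only at r2c2, so r2c2=5.
Step 5. [r9c7∈{3,5,7,9}] row 9 places 9 nowhere but r9c7, so r9c7=9.
Step 6. [r6c6∈{5}] nothing but 5 survives at r6c6. So r6c6=5.
Step 7. [r6c4∈{8}] r6c4 has the single candidate 8 ⇒ r6c4=8.
Step 8. [r7c2∈{2,3,4,7}] in row 7, 4 fits only at r7c2 ⇒ r7c2=4.
Step 9. [r6c9∈{3}] nothing but 3 survives at r6c9. So r6c9=3.
Step 10. [r2c7∈{3,4}] across col 7, 3 lands solely at r2c7, so r2c7=3.
Step 11. [r1c8∈{1,8}] across row 1, 1 lands solely at r1c8. So r1c8=1.
Step 12. [r4c4∈{9}] r4c4's peers cover all but 9. So r4c4=9.
Step 13. [r4c2∈{3,6}] r4c2 is the only open cell in row 4 admitting 6. So r4c2=6.
Step 14. [r9c2∈{2,3,7}] across col 2, 3 lands solely at r9c2 ⇒ r9c2=3.
Step 15. [r1c5∈{3,8,9}] 8 has one home in row 1: r1c5, so r1c5=8.
Step 16. [r7c5∈{3,5}] across col 5, 3 lands solely at r7c5 ⇒ r7c5=3.
Step 17. [r9c8∈{5}] nothing but 5 survives at r9c8, so r9c8=5.
Step 18. [r9c3∈{2}] r9c3's peers cover all but 2, so r9c3=2.
Step 19. [r8c9∈{7}] r8c9's peers cover all but 7. So r8c9=7.
Step 20. [r2c5∈{9}] r2c5 is down to just 9 ⇒ r2c5=9.
Step 21. [r3c8∈{4}] r3c8's peers cover all but 4, so r3c8=4.
Step 22. [r6c1∈{4,7}] in row 6, 4 fits only at r6c1, so r6c1=4.
Step 23. [r4c3∈{3,8}] in row 4, 3 fits only at r4c3 ⇒ r4c3=3.
Step 24. [r1c2∈{2,9}] row 1 places 9 nowhere but r1c2, so r1c2=9.
Step 25. [r7c4∈{5,7}] r7c4 is the only open cell in row 7 admitting 7 ⇒ r7c4=7.
Step 26. [r6c2∈{7}] only 7 remains possible at r6c2. So r6c2=7.
Step 27. [r2c1∈{6}] nothing but 6 survives at r2c1 ⇒ r2c1=6.
Step 28. [r7c6∈{2}] nothing but 2 survives at r7c6. So r7c6=2.
Step 29. [r8c6∈{9}] r8c6 is down to just 9, so r8c6=9.
Step 30. [r6c5∈{6}] r6c5 is down to just 6. So r6c5=6.
Step 31. [r2c6∈{1}] only 1 remains possible at r2c6 ⇒ r2c6=1.
Step 32. [r4c9∈{8}] only 8 remains possible at r4c9 ⇒ r4c9=8.
Step 33. [r3c9∈{9}] only 9 remains possible at r3c9. So r3c9=9.
Step 34. [r3c5∈{5}] only 5 remains possible at r3c5. So r3c5=5.
Step 35. [r2c4∈{4}] only 4 remains possible at r2c4 ⇒ r2c4=4.
Step 36. [r1c1∈{2}] r1c1 is down to just 2, so r1c1=2.
Step 37. [r5c7∈{4}] r5c7 is down to just 4. So r5c7=4.
Step 38. [r7c3∈{5}] r7c3 is down to just 5. So r7c3=5.
Step 39. [r5c2∈{2}] only 2 remains possible at r5c2, so r5c2=2.
Step 40. [r8c4∈{5}] nothing but 5 survives at r8c4, so r8c4=5.
Step 41. [r5c3∈{8}] r5c3 is down to just 8, so r5c3=8.
Step 42. [r1c4∈{3}] only 3 remains possible at r1c4, so r1c4=3.
Step 43. [r4c7∈{5}] r4c7 is down to just 5, so r4c7=5.
Step 44. [r7c8∈{6}] only 6 remains possible at r7c8, so r7c8=6.
Step 45. [r9c1∈{7}] r9c1's peers cover all but 7 ⇒ r9c1=7.
Step 46. [r3c7∈{7}] r3c7 has the single candidate 7 ⇒ r3c7=7.
Step 47. [r7c9∈{1}] only 1 remains possible at r7c9, so r7c9=1.
Step 48. [r2c8∈{8}] nothing but 8 survives at r2c8, so r2c8=8.
Step 49. [r8c8∈{3}] nothing but 3 survives at r8c8, so r8c8=3.

Answer: 2 9 4 3 8 7 6 1 5 / 6 5 7 4 9 1 3 8 2 / 3 8 1 2 5 6 7 4 9 / 1 6 3 9 2 4 5 7 8 / 5 2 8 1 7 3 4 9 6 / 4 7 9 8 6 5 1 2 3 / 9 4 5 7 3 2 8 6 1 / 8 1 6 5 4 9 2 3 7 / 7 3 2 6 1 8 9 5 4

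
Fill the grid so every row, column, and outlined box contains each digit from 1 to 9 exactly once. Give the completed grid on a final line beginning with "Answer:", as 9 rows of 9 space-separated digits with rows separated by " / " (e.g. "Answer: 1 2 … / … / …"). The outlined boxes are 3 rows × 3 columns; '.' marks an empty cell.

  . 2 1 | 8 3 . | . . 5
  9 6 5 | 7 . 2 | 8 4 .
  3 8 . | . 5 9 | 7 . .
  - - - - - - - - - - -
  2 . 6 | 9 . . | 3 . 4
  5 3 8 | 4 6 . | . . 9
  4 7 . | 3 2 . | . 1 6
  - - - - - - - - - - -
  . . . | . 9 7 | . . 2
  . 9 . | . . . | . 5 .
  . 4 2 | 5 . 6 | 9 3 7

Step 1. [r7c4∈{1}] nothing but 1 survives at r7c4 ⇒ r7c4=1.
Step 2. [r8c9∈{1,8}] r8c9 is the only open cell in col 9 admitting 8 ⇒ r8c9=8.
Step 3. [r7c8∈{6}] only 6 remains possible at r7c8 ⇒ r7c8=6.
Step 4. [r4c8∈{7,8}] in col 8, 8 fits only at r4c8, so r4c8=8.
Step 5. [r8c3∈{3,7}] r8c3 is the only open cell in col 3 admitting 7, so r8c3=7.
Step 6. [r8c5∈{4}] only 4 remains possible at r8c5 ⇒ r8c5=4.
Step 7. [r4c6∈{1,5}] 5 has one home in row 4: r4c6 ⇒ r4c6=5.
Step 8. [r2c5∈{1}] r2c5 has the single candidate 1 ⇒ r2c5=1.
Step 9. [r9c1∈{1,8}] in row 9, 1 fits only at r9c1, so r9c1=1.
Step 10. [r5c8∈{2,7}] in row 5, 7 fits only at r5c8 ⇒ r5c8=7.
Step 11. [r3c4∈{6}] r3c4's peers cover all but 6. So r3c4=6.
Step 12. [r8c6∈{3}] nothing but 3 survives at r8c6, so r8c6=3.
Step 13. [r7c7∈{4}] r7c7 has the single candidate 4 ⇒ r7c7=4.
Step 14. [r1c6∈{4}] nothing but 4 survives at r1c6. So r1c6=4.
Step 15. [r8c4∈{2}] nothing but 2 survives at r8c4 ⇒ r8c4=2.
Step 16. [r6c3∈{9}] r6c3's peers cover all but 9, so r6c3=9.
Step 17. [r7c3∈{3}] r7c3 has the single candidate 3. So r7c3=3.
Step 18. [r1c7∈{6}] nothing but 6 survives at r1c7. So r1c7=6.
Step 19. [r6c6∈{8}] r6c6's peers cover all but 8, so r6c6=8.
Step 20. [r2c9∈{3}] r2c9's peers cover all but 3 ⇒ r2c9=3.
Step 21. [r3c9∈{1}] r3c9 has the single candidate 1 ⇒ r3c9=1.
Step 22. [r1c1∈{7}] nothing but 7 survives at r1c1 ⇒ r1c1=7.
Step 23. [r9c5∈{8}] only 8 remains possible at r9c5, so r9c5=8.
Step 24. [r4c5∈{7}] r4c5 has the single candidate 7 ⇒ r4c5=7.
Step 25. [r3c8∈{2}] r3c8 has the single candidate 2 ⇒ r3c8=2.
Step 26. [r7c2∈{5}] r7c2 is down to just 5 ⇒ r7c2=5.
Step 27. [r4c2∈{1}] r4c2 has the single candidate 1 ⇒ r4c2=1.
Step 28. [r5c6∈{1}] nothing but 1 survives at r5c6 ⇒ r5c6=1.
Step 29. [r8c1∈{6}] r8c1 is down to just 6 ⇒ r8c1=6.
Step 30. [r3c3∈{4}] r3c3's peers cover all but 4. So r3c3=4.
Step 31. [r5c7∈{2}] only 2 remains possible at r5c7. So r5c7=2.
Step 32. [r8c7∈{1}] nothing but 1 survives at r8c7. So r8c7=1.
Step 33. [r1c8∈{9}] r1c8 is down to just 9. So r1c8=9.
Step 34. [r7c1∈{8}] nothing but 8 survives at r7c1, so r7c1=8.
Step 35. [r6c7∈{5}] r6c7 has the single candidate 5. So r6c7=5.

Answer: 7 2 1 8 3 4 6 9 5 / 9 6 5 7 1 2 8 4 3 / 3 8 4 6 5 9 7 2 1 / 2 1 6 9 7 5 3 8 4 / 5 3 8 4 6 1 2 7 9 / 4 7 9 3 2 8 5 1 6 / 8 5 3 1 9 7 4 6 2 / 6 9 7 2 4 3 1 5 8 / 1 4 2 5 8 6 9 3 7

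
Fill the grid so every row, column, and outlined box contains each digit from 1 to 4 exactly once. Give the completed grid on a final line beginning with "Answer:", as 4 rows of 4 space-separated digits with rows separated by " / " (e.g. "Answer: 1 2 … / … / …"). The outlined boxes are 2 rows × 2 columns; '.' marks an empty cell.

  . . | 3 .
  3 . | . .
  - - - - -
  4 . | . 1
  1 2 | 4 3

Step 1. [r2c3∈{1,2}] in col 3, 1 fits only at r2c3, so r2c3=1.
Step 2. [r2c4∈{2,4}] across row 2, 2 lands solely at r2c4 ⇒ r2c4=2.
Step 3. [r1c4∈{4}] r1c4's peers cover all but 4. So r1c4=4.
Step 4. [r3c3∈{2}] nothing but 2 survives at r3c3 ⇒ r3c3=2.
Step 5. [r2c2∈{4}] r2c2 is down to just 4 ⇒ r2c2=4.
Step 6. [r1c2∈{1}] r1c2 has the single candidate 1. So r1c2=1.
Step 7. [r3c2∈{3}] only 3 remains possible at r3c2, so r3c2=3.
Step 8. [r1c1∈{2}] nothing but 2 survives at r1c1, so r1c1=2.

Answer: 2 1 3 4 / 3 4 1 2 / 4 3 2 1 / 1 2 4 3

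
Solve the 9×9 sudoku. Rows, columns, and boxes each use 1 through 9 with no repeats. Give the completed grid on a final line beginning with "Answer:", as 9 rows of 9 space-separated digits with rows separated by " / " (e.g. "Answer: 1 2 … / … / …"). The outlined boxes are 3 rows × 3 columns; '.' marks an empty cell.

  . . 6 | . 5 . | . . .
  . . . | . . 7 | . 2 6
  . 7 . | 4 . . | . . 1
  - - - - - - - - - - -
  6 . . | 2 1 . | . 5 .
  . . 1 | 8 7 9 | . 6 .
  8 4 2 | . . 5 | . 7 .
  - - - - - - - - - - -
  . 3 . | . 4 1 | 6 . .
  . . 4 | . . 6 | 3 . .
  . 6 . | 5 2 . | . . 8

Step 1. [r7c8∈{9}] r7c8 is down to just 9. So r7c8=9.
Step 2. [r4c2∈{9}] nothing but 9 survives at r4c2. So r4c2=9.
Step 3. [r7c3∈{5,7,8}] row 7 places 8 nowhere but r7c3 ⇒ r7c3=8.
Step 4. [r4c7∈{4,8}] in row 4, 8 fits only at r4c7. So r4c7=8.
Step 5. [r3c5∈{3,6,8,9}] in row 3, 6 fits only at r3c5, so r3c5=6.
Step 6. [r8c8∈{1}] nothing but 1 survives at r8c8, so r8c8=1.
Step 7. [r6c5∈{3}] nothing but 3 survives at r6c5, so r6c5=3.
Step 8. [r9c1∈{1,7,9}] in row 9, 1 fits only at r9c1. So r9c1=1.
Step 9. [r9c3∈{7,9}] across row 9, 9 lands solely at r9c3. So r9c3=9.
Step 10. [r9c7∈{4,7}] row 9 places 7 nowhere but r9c7, so r9c7=7.
Step 11. [r1c9∈{3,4,7,9}] 7 has one home in row 1: r1c9, so r1c9=7.
Step 12. [r5c2∈{5}] only 5 remains possible at r5c2. So r5c2=5.
Step 13. [r5c1∈{3}] r5c1 has the single candidate 3, so r5c1=3.
Step 14. [r8c2∈{2}] r8c2 is down to just 2 ⇒ r8c2=2.
Step 15. [r8c9∈{5}] only 5 remains possible at r8c9 ⇒ r8c9=5.
Step 16. [r7c1∈{5,7}] in row 7, 5 fits only at r7c1 ⇒ r7c1=5.
Step 17. [r9c6∈{3}] r9c6 has the single candidate 3. So r9c6=3.
Step 18. [r8c5∈{8,9}] across row 8, 8 lands solely at r8c5, so r8c5=8.
Step 19. [r2c5∈{9}] r2c5 has the single candidate 9, so r2c5=9.
Step 20. [r5c7∈{2,4}] in col 7, 2 fits only at r5c7. So r5c7=2.
Step 21. [r2c2∈{1,8}] row 2 places 8 nowhere but r2c2, so r2c2=8.
Step 22. [r2c1∈{4}] only 4 remains possible at r2c1 ⇒ r2c1=4.
Step 23. [r2c7∈{5}] nothing but 5 survives at r2c7 ⇒ r2c7=5.
Step 24. [r3c7∈{9}] r3c7 has the single candidate 9, so r3c7=9.
Step 25. [r2c4∈{1,3}] 1 has one home in row 2: r2c4, so r2c4=1.
Step 26. [r3c1∈{2}] r3c1 has the single candidate 2, so r3c1=2.
Step 27. [r3c6∈{8}] only 8 remains possible at r3c6, so r3c6=8.
Step 28. [r1c8∈{3,4,8}] 8 has one home in row 1: r1c8, so r1c8=8.
Step 29. [r3c8∈{3}] r3c8 has the single candidate 3. So r3c8=3.
Step 30. [r7c4∈{7}] r7c4 has the single candidate 7. So r7c4=7.
Step 31. [r5c9∈{4}] nothing but 4 survives at r5c9. So r5c9=4.
Step 32. [r1c6∈{2}] r1c6's peers cover all but 2 ⇒ r1c6=2.
Step 33. [r7c9∈{2}] r7c9 is down to just 2. So r7c9=2.
Step 34. [r8c4∈{9}] only 9 remains possible at r8c4. So r8c4=9.
Step 35. [r4c6∈{4}] r4c6 has the single candidate 4 ⇒ r4c6=4.
Step 36. [r1c1∈{9}] r1c1 is down to just 9, so r1c1=9.
Step 37. [r8c1∈{7}] only 7 remains possible at r8c1. So r8c1=7.
Step 38. [r3c3∈{5}] r3c3's peers cover all but 5, so r3c3=5.
Step 39. [r1c7∈{4}] only 4 remains possible at r1c7. So r1c7=4.
Step 40. [r4c9∈{3}] r4c9 is down to just 3. So r4c9=3.
Step 41. [r6c7∈{1}] r6c7 has the single candidate 1, so r6c7=1.
Step 42. [r9c8∈{4}] r9c8's peers cover all but 4, so r9c8=4.
Step 43. [r2c3∈{3}] nothing but 3 survives at r2c3, so r2c3=3.
Step 44. [r1c4∈{3}] r1c4 has the single candidate 3. So r1c4=3.
Step 45. [r1c2∈{1}] r1c2 is down to just 1, so r1c2=1.
Step 46. [r6c4∈{6}] r6c4's peers cover all but 6. So r6c4=6.
Step 47. [r4c3∈{7}] r4c3's peers cover all but 7, so r4c3=7.
Step 48. [r6c9∈{9}] nothing but 9 survives at r6c9, so r6c9=9.

Answer: 9 1 6 3 5 2 4 8 7 / 4 8 3 1 9 7 5 2 6 / 2 7 5 4 6 8 9 3 1 / 6 9 7 2 1 4 8 5 3 / 3 5 1 8 7 9 2 6 4 / 8 4 2 6 3 5 1 7 9 / 5 3 8 7 4 1 6 9 2 / 7 2 4 9 8 6 3 1 5 / 1 6 9 5 2 3 7 4 8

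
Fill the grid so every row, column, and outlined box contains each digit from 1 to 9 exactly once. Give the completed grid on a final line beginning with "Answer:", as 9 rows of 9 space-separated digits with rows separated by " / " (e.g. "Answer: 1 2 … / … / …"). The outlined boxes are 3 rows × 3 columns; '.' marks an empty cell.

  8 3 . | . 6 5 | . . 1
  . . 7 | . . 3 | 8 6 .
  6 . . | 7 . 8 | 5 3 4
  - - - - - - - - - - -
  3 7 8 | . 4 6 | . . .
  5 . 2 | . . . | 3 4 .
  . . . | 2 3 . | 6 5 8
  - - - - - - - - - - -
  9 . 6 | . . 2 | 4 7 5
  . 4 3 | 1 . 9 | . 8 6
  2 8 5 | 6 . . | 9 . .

Step 1. [r7c2∈{1}] nothing but 1 survives at r7c2, so r7c2=1.
Step 2. [r6c6∈{1,7}] r6c6 is the only open cell in row 6 admitting 7, so r6c6=7.
Step 3. [r6c2∈{9}] r6c2's peers cover all but 9, so r6c2=9.
Step 4. [r4c7∈{1,2}] r4c7 is the only open cell in col 7 admitting 1. So r4c7=1.
Step 5. [r3c2∈{2}] r3c2 has the single candidate 2. So r3c2=2.
Step 6. [r2c5∈{1,2,9}] across col 5, 2 lands solely at r2c5 ⇒ r2c5=2.
Step 7. [r2c9∈{9}] r2c9 is down to just 9, so r2c9=9.
Step 8. [r3c5∈{1,9}] 1 has one home in box 2: r3c5, so r3c5=1.
Step 9. [r1c4∈{4,9}] across box 2, 9 lands solely at r1c4 ⇒ r1c4=9.
Step 10. [r5c4∈{8}] r5c4 is down to just 8 ⇒ r5c4=8.
Step 11. [r6c3∈{1,4}] in col 3, 1 fits only at r6c3 ⇒ r6c3=1.
Step 12. [r1c8∈{2}] r1c8 is down to just 2 ⇒ r1c8=2.
Step 13. [r2c1∈{1,4}] across row 2, 1 lands solely at r2c1, so r2c1=1.
Step 14. [r8c1∈{7}] r8c1 is down to just 7 ⇒ r8c1=7.
Step 15. [r4c8∈{9}] only 9 remains possible at r4c8. So r4c8=9.
Step 16. [r9c6∈{4}] only 4 remains possible at r9c6, so r9c6=4.
Step 17. [r5c2∈{6}] r5c2's peers cover all but 6, so r5c2=6.
Step 18. [r4c4∈{5}] r4c4 is down to just 5 ⇒ r4c4=5.
Step 19. [r1c7∈{7}] nothing but 7 survives at r1c7 ⇒ r1c7=7.
Step 20. [r9c9∈{3}] nothing but 3 survives at r9c9, so r9c9=3.
Step 21. [r4c9∈{2}] nothing but 2 survives at r4c9 ⇒ r4c9=2.
Step 22. [r3c3∈{9}] r3c3 has the single candidate 9, so r3c3=9.
Step 23. [r6c1∈{4}] r6c1 is down to just 4, so r6c1=4.
Step 24. [r5c9∈{7}] r5c9's peers cover all but 7 ⇒ r5c9=7.
Step 25. [r7c4∈{3}] nothing but 3 survives at r7c4. So r7c4=3.
Step 26. [r9c5∈{7}] r9c5 has the single candidate 7 ⇒ r9c5=7.
Step 27. [r7c5∈{8}] r7c5 is down to just 8. So r7c5=8.
Step 28. [r5c6∈{1}] r5c6 has the single candidate 1, so r5c6=1.
Step 29. [r8c7∈{2}] r8c7 has the single candidate 2 ⇒ r8c7=2.
Step 30. [r1c3∈{4}] r1c3 has the single candidate 4. So r1c3=4.
Step 31. [r2c2∈{5}] r2c2 has the single candidate 5, so r2c2=5.
Step 32. [r8c5∈{5}] r8c5's peers cover all but 5, so r8c5=5.
Step 33. [r5c5∈{9}] r5c5's peers cover all but 9, so r5c5=9.
Step 34. [r2c4∈{4}] r2c4's peers cover all but 4, so r2c4=4.
Step 35. [r9c8∈{1}] r9c8 is down to just 1. So r9c8=1.

Answer: 8 3 4 9 6 5 7 2 1 / 1 5 7 4 2 3 8 6 9 / 6 2 9 7 1 8 5 3 4 / 3 7 8 5 4 6 1 9 2 / 5 6 2 8 9 1 3 4 7 / 4 9 1 2 3 7 6 5 8 / 9 1 6 3 8 2 4 7 5 / 7 4 3 1 5 9 2 8 6 / 2 8 5 6 7 4 9 1 3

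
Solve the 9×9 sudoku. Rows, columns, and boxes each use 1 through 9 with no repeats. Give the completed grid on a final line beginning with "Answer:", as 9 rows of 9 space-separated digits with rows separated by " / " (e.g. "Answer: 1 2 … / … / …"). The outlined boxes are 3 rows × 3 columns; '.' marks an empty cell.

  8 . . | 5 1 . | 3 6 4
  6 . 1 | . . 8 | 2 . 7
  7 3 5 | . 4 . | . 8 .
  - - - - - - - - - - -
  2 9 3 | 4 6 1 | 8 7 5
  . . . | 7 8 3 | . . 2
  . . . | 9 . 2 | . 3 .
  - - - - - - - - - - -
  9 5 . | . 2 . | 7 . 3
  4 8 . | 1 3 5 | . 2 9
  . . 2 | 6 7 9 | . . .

Step 1. [r9c2∈{1}] r9c2 has the single candidate 1, so r9c2=1.
Step 2. [r6c9∈{1,6}] in col 9, 6 fits only at r6c9, so r6c9=6.
Step 3. [r3c7∈{1,9}] row 3 places 9 nowhere but r3c7, so r3c7=9.
Step 4. [r6c3∈{4,7,8}] in row 6, 8 fits only at r6c3 ⇒ r6c3=8.
Step 5. [r5c3∈{4,6}] across col 3, 4 lands solely at r5c3 ⇒ r5c3=4.
Step 6. [r5c7∈{1}] r5c7 is down to just 1. So r5c7=1.
Step 7. [r9c7∈{4,5}] col 7 places 5 nowhere but r9c7 ⇒ r9c7=5.
Step 8. [r5c1∈{5}] r5c1 is down to just 5. So r5c1=5.
Step 9. [r8c3∈{6,7}] 7 has one home in row 8: r8c3, so r8c3=7.
Step 10. [r7c6∈{4}] r7c6 is down to just 4, so r7c6=4.
Step 11. [r6c1∈{1}] r6c1 has the single candidate 1. So r6c1=1.
Step 12. [r1c3∈{9}] only 9 remains possible at r1c3, so r1c3=9.
Step 13. [r5c2∈{6}] r5c2 is down to just 6 ⇒ r5c2=6.
Step 14. [r3c9∈{1}] r3c9 is down to just 1 ⇒ r3c9=1.
Step 15. [r3c6∈{6}] r3c6 is down to just 6, so r3c6=6.
Step 16. [r6c7∈{4}] nothing but 4 survives at r6c7, so r6c7=4.
Step 17. [r9c8∈{4}] only 4 remains possible at r9c8. So r9c8=4.
Step 18. [r9c1∈{3}] nothing but 3 survives at r9c1, so r9c1=3.
Step 19. [r7c4∈{8}] only 8 remains possible at r7c4, so r7c4=8.
Step 20. [r2c5∈{9}] r2c5's peers cover all but 9. So r2c5=9.
Step 21. [r7c3∈{6}] r7c3's peers cover all but 6, so r7c3=6.
Step 22. [r7c8∈{1}] nothing but 1 survives at r7c8 ⇒ r7c8=1.
Step 23. [r1c6∈{7}] nothing but 7 survives at r1c6, so r1c6=7.
Step 24. [r3c4∈{2}] nothing but 2 survives at r3c4. So r3c4=2.
Step 25. [r8c7∈{6}] nothing but 6 survives at r8c7. So r8c7=6.
Step 26. [r2c4∈{3}] r2c4's peers cover all but 3, so r2c4=3.
Step 27. [r9c9∈{8}] r9c9 has the single candidate 8. So r9c9=8.
Step 28. [r2c2∈{4}] r2c2 is down to just 4, so r2c2=4.
Step 29. [r6c5∈{5}] r6c5 is down to just 5. So r6c5=5.
Step 30. [r6c2∈{7}] nothing but 7 survives at r6c2. So r6c2=7.
Step 31. [r1c2∈{2}] nothing but 2 survives at r1c2 ⇒ r1c2=2.
Step 32. [r2c8∈{5}] r2c8's peers cover all but 5 ⇒ r2c8=5.
Step 33. [r5c8∈{9}] r5c8 is down to just 9, so r5c8=9.

Answer: 8 2 9 5 1 7 3 6 4 / 6 4 1 3 9 8 2 5 7 / 7 3 5 2 4 6 9 8 1 / 2 9 3 4 6 1 8 7 5 / 5 6 4 7 8 3 1 9 2 / 1 7 8 9 5 2 4 3 6 / 9 5 6 8 2 4 7 1 3 / 4 8 7 1 3 5 6 2 9 / 3 1 2 6 7 9 5 4 8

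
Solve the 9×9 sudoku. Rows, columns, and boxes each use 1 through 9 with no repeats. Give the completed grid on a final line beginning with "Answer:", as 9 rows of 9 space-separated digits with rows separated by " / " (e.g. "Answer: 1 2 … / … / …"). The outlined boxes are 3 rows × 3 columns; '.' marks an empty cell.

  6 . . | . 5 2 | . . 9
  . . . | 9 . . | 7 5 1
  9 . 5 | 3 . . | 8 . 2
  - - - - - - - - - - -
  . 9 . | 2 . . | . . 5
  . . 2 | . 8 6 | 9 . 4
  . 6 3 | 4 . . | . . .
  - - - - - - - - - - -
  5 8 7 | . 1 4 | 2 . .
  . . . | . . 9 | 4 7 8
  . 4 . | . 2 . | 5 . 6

Step 1. [r9c8∈{1,3,9}] in box 9, 1 fits only at r9c8. So r9c8=1.
Step 2. [r9c1∈{3}] nothing but 3 survives at r9c1 ⇒ r9c1=3.
Step 3. [r4c6∈{1,3,7}] r4c6 is the only open cell in col 6 admitting 3 ⇒ r4c6=3.
Step 4. [r4c5∈{7}] only 7 remains possible at r4c5, so r4c5=7.
Step 5. [r2c6∈{8}] r2c6's peers cover all but 8, so r2c6=8.
Step 6. [r2c3∈{4}] only 4 remains possible at r2c3. So r2c3=4.
Step 7. [r6c7∈{1}] r6c7 is down to just 1. So r6c7=1.
Step 8. [r5c4∈{1,5}] r5c4 is the only open cell in box 5 admitting 1 ⇒ r5c4=1.
Step 9. [r3c8∈{4,6}] box 3 places 6 nowhere but r3c8. So r3c8=6.
Step 10. [r8c3∈{1,6}] 6 has one home in col 3: r8c3 ⇒ r8c3=6.
Step 11. [r4c8∈{8}] only 8 remains possible at r4c8, so r4c8=8.
Step 12. [r1c4∈{7}] r1c4 has the single candidate 7, so r1c4=7.
Step 13. [r2c2∈{2,3}] across row 2, 3 lands solely at r2c2 ⇒ r2c2=3.
Step 14. [r1c2∈{1}] r1c2's peers cover all but 1 ⇒ r1c2=1.
Step 15. [r5c8∈{3}] r5c8 is down to just 3, so r5c8=3.
Step 16. [r5c1∈{7}] r5c1's peers cover all but 7, so r5c1=7.
Step 17. [r8c1∈{1,2}] row 8 places 1 nowhere but r8c1. So r8c1=1.
Step 18. [r8c5∈{3}] r8c5 has the single candidate 3, so r8c5=3.
Step 19. [r3c2∈{7}] nothing but 7 survives at r3c2. So r3c2=7.
Step 20. [r1c7∈{3}] r1c7's peers cover all but 3 ⇒ r1c7=3.
Step 21. [r3c6∈{1}] r3c6's peers cover all but 1 ⇒ r3c6=1.
Step 22. [r6c5∈{9}] nothing but 9 survives at r6c5, so r6c5=9.
Step 23. [r8c4∈{5}] only 5 remains possible at r8c4, so r8c4=5.
Step 24. [r9c3∈{9}] r9c3 has the single candidate 9, so r9c3=9.
Step 25. [r6c6∈{5}] r6c6 is down to just 5 ⇒ r6c6=5.
Step 26. [r4c7∈{6}] only 6 remains possible at r4c7, so r4c7=6.
Step 27. [r6c9∈{7}] r6c9 is down to just 7. So r6c9=7.
Step 28. [r4c3∈{1}] r4c3 has the single candidate 1. So r4c3=1.
Step 29. [r5c2∈{5}] r5c2 is down to just 5. So r5c2=5.
Step 30. [r6c8∈{2}] nothing but 2 survives at r6c8. So r6c8=2.
Step 31. [r7c8∈{9}] r7c8's peers cover all but 9, so r7c8=9.
Step 32. [r3c5∈{4}] r3c5 is down to just 4, so r3c5=4.
Step 33. [r1c8∈{4}] nothing but 4 survives at r1c8. So r1c8=4.
Step 34. [r9c6∈{7}] r9c6 has the single candidate 7, so r9c6=7.
Step 35. [r2c1∈{2}] r2c1 is down to just 2. So r2c1=2.
Step 36. [r7c9∈{3}] r7c9 is down to just 3 ⇒ r7c9=3.
Step 37. [r2c5∈{6}] nothing but 6 survives at r2c5 ⇒ r2c5=6.
Step 38. [r4c1∈{4}] only 4 remains possible at r4c1 ⇒ r4c1=4.
Step 39. [r6c1∈{8}] only 8 remains possible at r6c1. So r6c1=8.
Step 40. [r9c4∈{8}] only 8 remains possible at r9c4 ⇒ r9c4=8.
Step 41. [r7c4∈{6}] only 6 remains possible at r7c4, so r7c4=6.
Step 42. [r1c3∈{8}] only 8 remains possible at r1c3 ⇒ r1c3=8.
Step 43. [r8c2∈{2}] only 2 remains possible at r8c2. So r8c2=2.

Answer: 6 1 8 7 5 2 3 4 9 / 2 3 4 9 6 8 7 5 1 / 9 7 5 3 4 1 8 6 2 / 4 9 1 2 7 3 6 8 5 / 7 5 2 1 8 6 9 3 4 / 8 6 3 4 9 5 1 2 7 / 5 8 7 6 1 4 2 9 3 / 1 2 6 5 3 9 4 7 8 / 3 4 9 8 2 7 5 1 6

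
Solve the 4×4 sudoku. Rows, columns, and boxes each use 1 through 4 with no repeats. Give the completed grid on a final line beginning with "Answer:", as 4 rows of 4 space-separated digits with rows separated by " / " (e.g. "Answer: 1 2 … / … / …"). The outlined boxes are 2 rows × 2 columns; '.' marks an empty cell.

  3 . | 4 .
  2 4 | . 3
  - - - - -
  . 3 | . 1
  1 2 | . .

Step 1. [r4c3∈{3}] r4c3 is down to just 3 ⇒ r4c3=3.
Step 2. [r1c2∈{1}] nothing but 1 survives at r1c2, so r1c2=1.
Step 3. [r3c3∈{2}] nothing but 2 survives at r3c3. So r3c3=2.
Step 4. [r2c3∈{1}] r2c3 has the single candidate 1 ⇒ r2c3=1.
Step 5. [r4c4∈{4}] r4c4 has the single candidate 4, so r4c4=4.
Step 6. [r3c1∈{4}] r3c1's peers cover all but 4. So r3c1=4.
Step 7. [r1c4∈{2}] nothing but 2 survives at r1c4 ⇒ r1c4=2.

Answer: 3 1 4 2 / 2 4 1 3 / 4 3 2 1 / 1 2 3 4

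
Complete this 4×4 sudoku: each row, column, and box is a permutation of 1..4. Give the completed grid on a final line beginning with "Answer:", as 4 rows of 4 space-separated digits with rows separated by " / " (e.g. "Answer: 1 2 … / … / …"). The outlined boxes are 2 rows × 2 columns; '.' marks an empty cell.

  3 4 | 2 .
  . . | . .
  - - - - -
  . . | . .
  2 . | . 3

Step 1. [r4c3∈{1,4}] r4c3 is the only open cell in row 4 admitting 4. So r4c3=4.
Step 2. [r2c1∈{1}] nothing but 1 survives at r2c1, so r2c1=1.
Step 3. [r3c3∈{1}] r3c3 is down to just 1 ⇒ r3c3=1.
Step 4. [r3c1∈{4}] nothing but 4 survives at r3c1. So r3c1=4.
Step 5. [r1c4∈{1}] r1c4's peers cover all but 1. So r1c4=1.
Step 6. [r3c2∈{3}] only 3 remains possible at r3c2. So r3c2=3.
Step 7. [r2c2∈{2}] nothing but 2 survives at r2c2. So r2c2=2.
Step 8. [r2c3∈{3}] r2c3 is down to just 3, so r2c3=3.
Step 9. [r2c4∈{4}] only 4 remains possible at r2c4. So r2c4=4.
Step 10. [r3c4∈{2}] nothing but 2 survives at r3c4. So r3c4=2.
Step 11. [r4c2∈{1}] r4c2 is down to just 1. So r4c2=1.

Answer: 3 4 2 1 / 1 2 3 4 / 4 3 1 2 / 2 1 4 3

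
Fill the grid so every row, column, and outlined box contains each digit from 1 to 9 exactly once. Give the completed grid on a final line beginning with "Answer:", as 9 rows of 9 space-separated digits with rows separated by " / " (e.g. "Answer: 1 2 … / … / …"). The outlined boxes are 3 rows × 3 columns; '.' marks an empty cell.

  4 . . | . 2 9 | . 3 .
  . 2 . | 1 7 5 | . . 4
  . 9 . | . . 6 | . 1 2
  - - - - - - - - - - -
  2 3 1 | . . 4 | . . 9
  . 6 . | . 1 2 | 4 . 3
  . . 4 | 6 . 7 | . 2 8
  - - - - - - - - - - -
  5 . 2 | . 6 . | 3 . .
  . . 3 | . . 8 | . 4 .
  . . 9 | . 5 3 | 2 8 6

Step 1. [r1c4∈{8}] r1c4 is down to just 8. So r1c4=8.
Step 2. [r1c2∈{1,5,7}] 1 has one home in row 1: r1c2, so r1c2=1.
Step 3. [r8c2∈{7}] only 7 remains possible at r8c2 ⇒ r8c2=7.
Step 4. [r8c5∈{9}] only 9 remains possible at r8c5, so r8c5=9.
Step 5. [r3c4∈{3,4}] in col 4, 3 fits only at r3c4. So r3c4=3.
Step 6. [r2c7∈{6,8,9}] col 7 places 9 nowhere but r2c7. So r2c7=9.
Step 7. [r2c8∈{6}] only 6 remains possible at r2c8. So r2c8=6.
Step 8. [r2c3∈{8}] r2c3 has the single candidate 8, so r2c3=8.
Step 9. [r3c1∈{7}] only 7 remains possible at r3c1, so r3c1=7.
Step 10. [r4c4∈{5}] only 5 remains possible at r4c4 ⇒ r4c4=5.
Step 11. [r5c8∈{5,7}] in col 8, 5 fits only at r5c8. So r5c8=5.
Step 12. [r9c4∈{4,7}] 7 has one home in row 9: r9c4, so r9c4=7.
Step 13. [r4c8∈{7}] only 7 remains possible at r4c8, so r4c8=7.
Step 14. [r1c7∈{5,7}] across col 7, 7 lands solely at r1c7 ⇒ r1c7=7.
Step 15. [r1c9∈{5}] only 5 remains possible at r1c9. So r1c9=5.
Step 16. [r8c9∈{1}] r8c9 has the single candidate 1 ⇒ r8c9=1.
Step 17. [r9c2∈{4}] r9c2 is down to just 4 ⇒ r9c2=4.
Step 18. [r6c1∈{9}] r6c1 is down to just 9, so r6c1=9.
Step 19. [r6c7∈{1}] only 1 remains possible at r6c7. So r6c7=1.
Step 20. [r7c8∈{9}] only 9 remains possible at r7c8, so r7c8=9.
Step 21. [r3c3∈{5}] only 5 remains possible at r3c3, so r3c3=5.
Step 22. [r4c7∈{6}] r4c7 is down to just 6, so r4c7=6.
Step 23. [r1c3∈{6}] r1c3 has the single candidate 6 ⇒ r1c3=6.
Step 24. [r3c5∈{4}] r3c5's peers cover all but 4, so r3c5=4.
Step 25. [r5c1∈{8}] r5c1's peers cover all but 8, so r5c1=8.
Step 26. [r9c1∈{1}] nothing but 1 survives at r9c1, so r9c1=1.
Step 27. [r5c3∈{7}] nothing but 7 survives at r5c3 ⇒ r5c3=7.
Step 28. [r7c6∈{1}] only 1 remains possible at r7c6, so r7c6=1.
Step 29. [r2c1∈{3}] r2c1's peers cover all but 3. So r2c1=3.
Step 30. [r8c7∈{5}] only 5 remains possible at r8c7 ⇒ r8c7=5.
Step 31. [r7c9∈{7}] r7c9 is down to just 7 ⇒ r7c9=7.
Step 32. [r4c5∈{8}] only 8 remains possible at r4c5 ⇒ r4c5=8.
Step 33. [r7c4∈{4}] r7c4 is down to just 4. So r7c4=4.
Step 34. [r8c1∈{6}] nothing but 6 survives at r8c1. So r8c1=6.
Step 35. [r3c7∈{8}] nothing but 8 survives at r3c7 ⇒ r3c7=8.
Step 36. [r7c2∈{8}] r7c2's peers cover all but 8. So r7c2=8.
Step 37. [r8c4∈{2}] r8c4 is down to just 2, so r8c4=2.
Step 38. [r6c2∈{5}] only 5 remains possible at r6c2, so r6c2=5.
Step 39. [r5c4∈{9}] r5c4 has the single candidate 9 ⇒ r5c4=9.
Step 40. [r6c5∈{3}] only 3 remains possible at r6c5. So r6c5=3.

Answer: 4 1 6 8 2 9 7 3 5 / 3 2 8 1 7 5 9 6 4 / 7 9 5 3 4 6 8 1 2 / 2 3 1 5 8 4 6 7 9 / 8 6 7 9 1 2 4 5 3 / 9 5 4 6 3 7 1 2 8 / 5 8 2 4 6 1 3 9 7 / 6 7 3 2 9 8 5 4 1 / 1 4 9 7 5 3 2 8 6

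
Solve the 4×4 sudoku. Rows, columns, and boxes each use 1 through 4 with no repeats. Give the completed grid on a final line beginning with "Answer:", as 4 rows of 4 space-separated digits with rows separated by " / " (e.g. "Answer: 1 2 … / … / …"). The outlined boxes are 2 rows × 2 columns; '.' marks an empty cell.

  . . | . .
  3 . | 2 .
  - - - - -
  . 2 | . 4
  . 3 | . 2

Step 1. [r1c3∈{1,3,4}] across col 3, 4 lands solely at r1c3 ⇒ r1c3=4.
Step 2. [r3c1∈{1}] r3c1 is down to just 1, so r3c1=1.
Step 3. [r2c4∈{1}] r2c4 is down to just 1, so r2c4=1.
Step 4. [r4c3∈{1}] only 1 remains possible at r4c3, so r4c3=1.
Step 5. [r1c4∈{3}] r1c4 has the single candidate 3. So r1c4=3.
Step 6. [r1c2∈{1}] r1c2 has the single candidate 1 ⇒ r1c2=1.
Step 7. [r4c1∈{4}] r4c1 is down to just 4, so r4c1=4.
Step 8. [r3c3∈{3}] r3c3 has the single candidate 3. So r3c3=3.
Step 9. [r1c1∈{2}] r1c1 is down to just 2. So r1c1=2.
Step 10. [r2c2∈{4}] nothing but 4 survives at r2c2 ⇒ r2c2=4.

Answer: 2 1 4 3 / 3 4 2 1 / 1 2 3 4 / 4 3 1 2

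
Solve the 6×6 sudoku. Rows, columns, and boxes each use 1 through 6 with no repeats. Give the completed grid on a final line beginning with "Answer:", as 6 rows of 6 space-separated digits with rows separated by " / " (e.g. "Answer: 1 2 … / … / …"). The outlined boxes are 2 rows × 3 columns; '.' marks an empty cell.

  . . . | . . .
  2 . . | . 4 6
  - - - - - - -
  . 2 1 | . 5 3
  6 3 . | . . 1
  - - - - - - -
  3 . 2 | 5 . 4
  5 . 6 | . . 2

Step 1. [r1c1∈{1,4}] across col 1, 1 lands solely at r1c1 ⇒ r1c1=1.
Step 2. [r2c2∈{5}] r2c2's peers cover all but 5, so r2c2=5.
Step 3. [r5c2∈{1}] r5c2 has the single candidate 1. So r5c2=1.
Step 4. [r2c3∈{3}] r2c3 is down to just 3 ⇒ r2c3=3.
Step 5. [r6c5∈{1,3}] col 5 places 1 nowhere but r6c5. So r6c5=1.
Step 6. [r1c3∈{4}] r1c3's peers cover all but 4, so r1c3=4.
Step 7. [r1c5∈{2,3}] r1c5 is the only open cell in col 5 admitting 3, so r1c5=3.
Step 8. [r4c4∈{2,4}] r4c4 is the only open cell in row 4 admitting 4. So r4c4=4.
Step 9. [r2c4∈{1}] r2c4's peers cover all but 1. So r2c4=1.
Step 10. [r6c4∈{3}] r6c4 has the single candidate 3. So r6c4=3.
Step 11. [r5c5∈{6}] r5c5 has the single candidate 6. So r5c5=6.
Step 12. [r4c3∈{5}] only 5 remains possible at r4c3, so r4c3=5.
Step 13. [r6c2∈{4}] only 4 remains possible at r6c2 ⇒ r6c2=4.
Step 14. [r1c2∈{6}] only 6 remains possible at r1c2, so r1c2=6.
Step 15. [r3c1∈{4}] r3c1 is down to just 4. So r3c1=4.
Step 16. [r4c5∈{2}] r4c5's peers cover all but 2. So r4c5=2.
Step 17. [r1c4∈{2}] nothing but 2 survives at r1c4, so r1c4=2.
Step 18. [r3c4∈{6}] only 6 remains possible at r3c4 ⇒ r3c4=6.
Step 19. [r1c6∈{5}] r1c6 has the single candidate 5. So r1c6=5.

Answer: 1 6 4 2 3 5 / 2 5 3 1 4 6 / 4 2 1 6 5 3 / 6 3 5 4 2 1 / 3 1 2 5 6 4 / 5 4 6 3 1 2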